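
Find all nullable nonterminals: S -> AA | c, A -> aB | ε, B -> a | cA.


A nonterminal is nullable iff some alternative derives ε (directly, or every symbol in it is nullable)
Nullable: {A, S}


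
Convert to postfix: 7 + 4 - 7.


Left to right (same or higher precedence on left)
Postfix: 7 4 + 7 -


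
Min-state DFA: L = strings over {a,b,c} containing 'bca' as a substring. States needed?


KMP-style automaton: 3 progress states + 1 absorbing accept = 4
Minimal DFA: 4 states


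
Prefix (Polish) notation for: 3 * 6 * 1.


left-to-right (same/higher precedence on left): tree is (* (* 3 6) 1)
Prefix: * * 3 6 1


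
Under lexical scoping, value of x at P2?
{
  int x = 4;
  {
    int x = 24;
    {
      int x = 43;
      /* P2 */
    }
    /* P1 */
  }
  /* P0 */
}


x declared in the same block as P2
x = 43


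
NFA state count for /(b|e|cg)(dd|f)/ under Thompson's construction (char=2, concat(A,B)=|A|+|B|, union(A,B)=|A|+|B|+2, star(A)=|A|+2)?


Syntax tree has 7 char leaf(s), 3 union(s), 0 star(s)
chars contribute 7×2 = 14; each union adds +2; each star adds +2
Total: 14 + 6 + 0 = 20 states


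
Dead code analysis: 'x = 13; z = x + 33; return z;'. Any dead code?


x is read by z's definition; z is returned
No dead code


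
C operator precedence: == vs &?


'==' is equality (level 6); '&' is bitwise AND (level 5)
Higher level binds tighter
'==' has higher precedence than '&'


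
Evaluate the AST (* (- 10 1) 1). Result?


Evaluate inner: (- 10 1) = 9
Evaluate root: (* 9 1) = 9
Result: 9


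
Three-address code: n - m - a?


Break into single-operator statements:
t1 = n - m
t2 = t1 - a


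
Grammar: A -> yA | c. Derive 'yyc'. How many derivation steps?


Derivation: A => yA => yyA => yyc
Steps: 3


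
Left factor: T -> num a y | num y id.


Common prefix: 'num'
Factored: T -> num T', T' -> a y | y id


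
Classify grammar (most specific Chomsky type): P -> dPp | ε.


Single nonterminal LHS, but d^n p^n is not regular
Classification: Type 2 (Context-Free)


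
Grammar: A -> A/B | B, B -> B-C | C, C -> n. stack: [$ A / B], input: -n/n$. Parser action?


'-' can extend B; shift to build B -> B-C
Action: shift


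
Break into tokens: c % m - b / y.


Scan left to right, longest-match per lexeme
Tokens: ID(c), OP(%), ID(m), OP(-), ID(b), OP(/), ID(y)


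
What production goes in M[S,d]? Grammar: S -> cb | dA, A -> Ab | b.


For [S, d]: 'd' ∈ FIRST(dA)
Entry: S -> dA


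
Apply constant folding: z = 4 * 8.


4 * 8 = 32 at compile time
Optimized: z = 32


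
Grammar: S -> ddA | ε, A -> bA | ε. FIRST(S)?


Per alternative of S: FIRST(ddA) = {d}; FIRST(ε) = {ε}
FIRST(S) = {d, ε}


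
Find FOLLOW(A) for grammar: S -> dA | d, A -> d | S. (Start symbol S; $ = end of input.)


$ ∈ FOLLOW(S). For each A -> αBβ: add FIRST(β)\{ε} to FOLLOW(B); if β nullable, add FOLLOW(A).
FOLLOW(A) = {$}


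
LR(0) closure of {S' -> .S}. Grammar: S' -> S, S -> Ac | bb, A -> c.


Start: S' -> .S
For each item with dot before a nonterminal B, add B -> .γ for every B-production
Closure: [S' -> .S, S -> .Ac, S -> .bb, A -> .c]


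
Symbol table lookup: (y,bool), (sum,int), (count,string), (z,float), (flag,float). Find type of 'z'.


Lookup 'z' → type float


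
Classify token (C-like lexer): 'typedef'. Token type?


Pattern: reserved word
Type: KEYWORD


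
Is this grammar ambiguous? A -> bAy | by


balanced b^n…y^n: each string has a unique parse
Unambiguous


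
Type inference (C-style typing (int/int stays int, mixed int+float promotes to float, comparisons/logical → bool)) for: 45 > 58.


Operand types: int > int
Rule: comparison yields bool
Result type: bool


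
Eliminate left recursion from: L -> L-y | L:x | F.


Left-recursive alternatives: L-y, L:x; non-recursive: F
Introduce L': L -> FL', L' -> -yL' | :xL' | ε


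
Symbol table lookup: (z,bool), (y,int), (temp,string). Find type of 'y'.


Lookup 'y' → type int


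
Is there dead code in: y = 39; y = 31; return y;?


first assignment to y is overwritten before any read
Dead: 'y = 39'


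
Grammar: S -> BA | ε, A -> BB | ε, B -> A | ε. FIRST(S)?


Per alternative of S: FIRST(BA) = {ε}; FIRST(ε) = {ε}
FIRST(S) = {ε}


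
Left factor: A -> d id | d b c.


Common prefix: 'd'
Factored: A -> d A', A' -> id | b c


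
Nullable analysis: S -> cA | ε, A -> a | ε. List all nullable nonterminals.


A nonterminal is nullable iff some alternative derives ε (directly, or every symbol in it is nullable)
Nullable: {A, S}


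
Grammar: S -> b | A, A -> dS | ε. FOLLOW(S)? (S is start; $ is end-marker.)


$ ∈ FOLLOW(S). For each A -> αBβ: add FIRST(β)\{ε} to FOLLOW(B); if β nullable, add FOLLOW(A).
FOLLOW(S) = {$}


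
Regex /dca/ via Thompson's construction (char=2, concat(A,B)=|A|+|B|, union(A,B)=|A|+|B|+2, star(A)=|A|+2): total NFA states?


Syntax tree has 3 char leaf(s), 0 union(s), 0 star(s)
chars contribute 3×2 = 6; each union adds +2; each star adds +2
Total: 6 + 0 + 0 = 6 states


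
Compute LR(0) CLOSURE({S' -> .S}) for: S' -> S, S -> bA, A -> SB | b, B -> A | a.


Start: S' -> .S
For each item with dot before a nonterminal B, add B -> .γ for every B-production
Closure: [S' -> .S, S -> .bA]


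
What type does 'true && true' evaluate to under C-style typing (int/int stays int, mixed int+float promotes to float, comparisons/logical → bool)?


Operand types: bool && bool
Rule: logical operators take bool operands and yield bool
Result type: bool


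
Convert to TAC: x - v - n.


Break into single-operator statements:
t1 = x - v
t2 = t1 - n


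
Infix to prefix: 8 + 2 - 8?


left-to-right (same/higher precedence on left): tree is (- (+ 8 2) 8)
Prefix: - + 8 2 8


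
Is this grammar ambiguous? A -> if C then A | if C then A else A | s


dangling else: 'if C then if C then s else s' parses two ways
Ambiguous


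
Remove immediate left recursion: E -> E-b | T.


Left-recursive alternatives: E-b; non-recursive: T
Introduce E': E -> TE', E' -> -bE' | ε


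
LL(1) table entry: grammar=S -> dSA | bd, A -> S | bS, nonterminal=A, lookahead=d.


For [A, d]: 'd' ∈ FIRST(S)
Entry: A -> S


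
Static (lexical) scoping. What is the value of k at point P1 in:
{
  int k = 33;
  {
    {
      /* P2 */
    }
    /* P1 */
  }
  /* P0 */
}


P1's block does not declare k; resolves to the enclosing declaration at depth 0
k = 33


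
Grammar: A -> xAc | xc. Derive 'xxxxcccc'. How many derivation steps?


Derivation: A => xAc => xxAcc => xxxAccc => xxxxcccc
Steps: 4


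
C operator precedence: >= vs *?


'*' is multiplicative (level 10); '>=' is relational (level 7)
Higher level binds tighter
'*' has higher precedence than '>='


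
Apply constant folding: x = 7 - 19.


7 - 19 = -12 at compile time
Optimized: x = -12


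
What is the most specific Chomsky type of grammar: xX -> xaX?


LHS has context (more than one symbol) and |LHS| ≤ |RHS|
Classification: Type 1 (Context-Sensitive)


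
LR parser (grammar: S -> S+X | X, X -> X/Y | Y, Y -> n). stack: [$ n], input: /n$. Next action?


'n' on top is the handle for Y -> n
Action: reduce (Y -> n)


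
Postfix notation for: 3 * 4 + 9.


Left to right (same or higher precedence on left)
Postfix: 3 4 * 9 +


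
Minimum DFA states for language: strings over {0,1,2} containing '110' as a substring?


KMP-style automaton: 3 progress states + 1 absorbing accept = 4
Minimal DFA: 4 states


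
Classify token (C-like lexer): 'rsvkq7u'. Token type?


Pattern: letter/underscore followed by alphanumerics, not a keyword
Type: IDENTIFIER


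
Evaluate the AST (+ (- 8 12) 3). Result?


Evaluate inner: (- 8 12) = -4
Evaluate root: (+ -4 3) = -1
Result: -1


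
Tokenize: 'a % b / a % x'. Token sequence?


Scan left to right, longest-match per lexeme
Tokens: ID(a), OP(%), ID(b), OP(/), ID(a), OP(%), ID(x)


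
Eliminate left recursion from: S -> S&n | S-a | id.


Left-recursive alternatives: S&n, S-a; non-recursive: id
Introduce S': S -> idS', S' -> &nS' | -aS' | ε


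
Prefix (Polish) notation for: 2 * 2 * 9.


left-to-right (same/higher precedence on left): tree is (* (* 2 2) 9)
Prefix: * * 2 2 9


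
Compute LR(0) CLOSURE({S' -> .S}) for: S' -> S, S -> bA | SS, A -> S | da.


Start: S' -> .S
For each item with dot before a nonterminal B, add B -> .γ for every B-production
Closure: [S' -> .S, S -> .bA, S -> .SS]


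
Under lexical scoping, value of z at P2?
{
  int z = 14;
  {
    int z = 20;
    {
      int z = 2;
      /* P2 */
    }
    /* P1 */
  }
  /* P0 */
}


z declared in the same block as P2
z = 2


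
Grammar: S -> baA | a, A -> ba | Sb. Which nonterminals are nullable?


A nonterminal is nullable iff some alternative derives ε (directly, or every symbol in it is nullable)
Nullable: {}


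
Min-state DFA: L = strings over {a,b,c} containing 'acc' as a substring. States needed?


KMP-style automaton: 3 progress states + 1 absorbing accept = 4
Minimal DFA: 4 states


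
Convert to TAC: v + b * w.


Break into single-operator statements:
t1 = b * w
t2 = v + t1


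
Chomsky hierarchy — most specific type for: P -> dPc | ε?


Single nonterminal LHS, but d^n c^n is not regular
Classification: Type 2 (Context-Free)


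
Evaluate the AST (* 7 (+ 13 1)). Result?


Evaluate inner: (+ 13 1) = 14
Evaluate root: (* 7 14) = 98
Result: 98


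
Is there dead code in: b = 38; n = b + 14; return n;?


b is read by n's definition; n is returned
No dead code


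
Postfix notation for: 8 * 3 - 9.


Left to right (same or higher precedence on left)
Postfix: 8 3 * 9 -


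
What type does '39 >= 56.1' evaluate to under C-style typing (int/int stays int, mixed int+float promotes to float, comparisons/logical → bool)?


Operand types: int >= float
Rule: comparison yields bool
Result type: bool


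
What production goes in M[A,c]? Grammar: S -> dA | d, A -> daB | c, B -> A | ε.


For [A, c]: 'c' ∈ FIRST(c)
Entry: A -> c


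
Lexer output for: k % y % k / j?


Scan left to right, longest-match per lexeme
Tokens: ID(k), OP(%), ID(y), OP(%), ID(k), OP(/), ID(j)


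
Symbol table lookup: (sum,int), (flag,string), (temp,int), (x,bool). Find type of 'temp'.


Lookup 'temp' → type int


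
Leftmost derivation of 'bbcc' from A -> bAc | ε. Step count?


Derivation: A => bAc => bbAcc => bbcc
Steps: 3


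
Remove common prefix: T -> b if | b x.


Common prefix: 'b'
Factored: T -> b T', T' -> if | x


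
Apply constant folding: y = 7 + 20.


7 + 20 = 27 at compile time
Optimized: y = 27


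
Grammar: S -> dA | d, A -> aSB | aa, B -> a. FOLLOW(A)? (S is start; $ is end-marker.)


$ ∈ FOLLOW(S). For each A -> αBβ: add FIRST(β)\{ε} to FOLLOW(B); if β nullable, add FOLLOW(A).
FOLLOW(A) = {$, a}


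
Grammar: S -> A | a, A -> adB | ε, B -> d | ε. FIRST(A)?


Per alternative of A: FIRST(adB) = {a}; FIRST(ε) = {ε}
FIRST(A) = {a, ε}


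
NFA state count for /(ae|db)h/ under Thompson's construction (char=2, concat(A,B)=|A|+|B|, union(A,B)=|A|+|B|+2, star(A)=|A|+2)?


Syntax tree has 5 char leaf(s), 1 union(s), 0 star(s)
chars contribute 5×2 = 10; each union adds +2; each star adds +2
Total: 10 + 2 + 0 = 12 states


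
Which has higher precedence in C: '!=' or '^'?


'!=' is equality (level 6); '^' is bitwise XOR (level 4)
Higher level binds tighter
'!=' has higher precedence than '^'


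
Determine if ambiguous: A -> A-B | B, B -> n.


precedence layered via separate nonterminal B: deterministic
Unambiguous


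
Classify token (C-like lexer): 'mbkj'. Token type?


Pattern: letter/underscore followed by alphanumerics, not a keyword
Type: IDENTIFIER


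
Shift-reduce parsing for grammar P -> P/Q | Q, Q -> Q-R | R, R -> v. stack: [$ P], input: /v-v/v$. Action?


shift '/' to continue P -> P/Q
Action: shift


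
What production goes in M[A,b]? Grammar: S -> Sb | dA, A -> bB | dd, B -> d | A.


For [A, b]: 'b' ∈ FIRST(bB)
Entry: A -> bB


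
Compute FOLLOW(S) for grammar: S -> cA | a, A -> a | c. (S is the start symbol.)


$ ∈ FOLLOW(S). For each A -> αBβ: add FIRST(β)\{ε} to FOLLOW(B); if β nullable, add FOLLOW(A).
FOLLOW(S) = {$}


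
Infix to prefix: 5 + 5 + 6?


left-to-right (same/higher precedence on left): tree is (+ (+ 5 5) 6)
Prefix: + + 5 5 6


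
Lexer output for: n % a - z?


Scan left to right, longest-match per lexeme
Tokens: ID(n), OP(%), ID(a), OP(-), ID(z)


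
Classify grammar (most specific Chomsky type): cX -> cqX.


LHS has context (more than one symbol) and |LHS| ≤ |RHS|
Classification: Type 1 (Context-Sensitive)


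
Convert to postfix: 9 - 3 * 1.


* has higher precedence, evaluate 3*1 first
Postfix: 9 3 1 * -


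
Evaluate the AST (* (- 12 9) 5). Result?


Evaluate inner: (- 12 9) = 3
Evaluate root: (* 3 5) = 15
Result: 15


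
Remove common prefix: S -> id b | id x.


Common prefix: 'id'
Factored: S -> id S', S' -> b | x


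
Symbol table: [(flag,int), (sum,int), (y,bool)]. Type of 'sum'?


Lookup 'sum' → type int


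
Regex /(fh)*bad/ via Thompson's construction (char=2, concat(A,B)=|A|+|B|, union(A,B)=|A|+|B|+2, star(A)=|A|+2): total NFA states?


Syntax tree has 5 char leaf(s), 0 union(s), 1 star(s)
chars contribute 5×2 = 10; each union adds +2; each star adds +2
Total: 10 + 0 + 2 = 12 states


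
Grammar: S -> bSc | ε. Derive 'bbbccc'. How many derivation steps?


Derivation: S => bSc => bbScc => bbbSccc => bbbccc
Steps: 4


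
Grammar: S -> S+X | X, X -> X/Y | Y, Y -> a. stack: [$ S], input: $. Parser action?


start symbol S on stack, input exhausted
Action: accept


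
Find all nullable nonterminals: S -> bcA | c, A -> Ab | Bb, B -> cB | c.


A nonterminal is nullable iff some alternative derives ε (directly, or every symbol in it is nullable)
Nullable: {}


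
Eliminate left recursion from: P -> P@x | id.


Left-recursive alternatives: P@x; non-recursive: id
Introduce P': P -> idP', P' -> @xP' | ε


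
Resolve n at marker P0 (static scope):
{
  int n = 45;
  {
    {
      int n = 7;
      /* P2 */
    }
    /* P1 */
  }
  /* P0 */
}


n declared in the same block as P0
n = 45


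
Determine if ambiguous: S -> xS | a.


right-linear, alternatives start with distinct terminals 'x' vs 'a': unique leftmost derivation
Unambiguous


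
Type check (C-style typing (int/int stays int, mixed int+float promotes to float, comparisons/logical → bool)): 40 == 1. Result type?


Operand types: int == int
Rule: comparison yields bool
Result type: bool


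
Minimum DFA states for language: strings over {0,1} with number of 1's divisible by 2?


Track (count of 1) mod 2: states 0..1, accept at 0
Minimal DFA: 2 states


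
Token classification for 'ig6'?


Pattern: letter/underscore followed by alphanumerics, not a keyword
Type: IDENTIFIER


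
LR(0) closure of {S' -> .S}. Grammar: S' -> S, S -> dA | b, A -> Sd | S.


Start: S' -> .S
For each item with dot before a nonterminal B, add B -> .γ for every B-production
Closure: [S' -> .S, S -> .dA, S -> .b]


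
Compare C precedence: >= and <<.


'<<' is shift (level 8); '>=' is relational (level 7)
Higher level binds tighter
'<<' has higher precedence than '>='


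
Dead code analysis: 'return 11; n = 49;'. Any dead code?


statement follows a return and is unreachable
Dead: 'n = 49'


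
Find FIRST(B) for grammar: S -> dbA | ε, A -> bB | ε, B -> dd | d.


Per alternative of B: FIRST(dd) = {d}; FIRST(d) = {d}
FIRST(B) = {d}


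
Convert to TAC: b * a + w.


Break into single-operator statements:
t1 = b * a
t2 = t1 + w


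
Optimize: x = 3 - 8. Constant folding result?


3 - 8 = -5 at compile time
Optimized: x = -5


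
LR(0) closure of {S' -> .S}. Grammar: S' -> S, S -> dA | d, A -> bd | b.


Start: S' -> .S
For each item with dot before a nonterminal B, add B -> .γ for every B-production
Closure: [S' -> .S, S -> .dA, S -> .d]


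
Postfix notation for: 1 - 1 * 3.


* has higher precedence, evaluate 1*3 first
Postfix: 1 1 3 * -


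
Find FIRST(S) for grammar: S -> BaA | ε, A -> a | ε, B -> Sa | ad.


Per alternative of S: FIRST(BaA) = {a}; FIRST(ε) = {ε}
FIRST(S) = {a, ε}


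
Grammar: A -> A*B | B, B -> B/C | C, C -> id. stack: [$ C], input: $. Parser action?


'C' (not preceded by B/) is the handle for B -> C
Action: reduce (B -> C)


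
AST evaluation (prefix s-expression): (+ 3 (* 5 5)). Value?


Evaluate inner: (* 5 5) = 25
Evaluate root: (+ 3 25) = 28
Result: 28


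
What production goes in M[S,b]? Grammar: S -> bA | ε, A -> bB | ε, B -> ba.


For [S, b]: 'b' ∈ FIRST(bA)
Entry: S -> bA


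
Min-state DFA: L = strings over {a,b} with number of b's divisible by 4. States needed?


Track (count of b) mod 4: states 0..3, accept at 0
Minimal DFA: 4 states


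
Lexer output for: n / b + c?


Scan left to right, longest-match per lexeme
Tokens: ID(n), OP(/), ID(b), OP(+), ID(c)


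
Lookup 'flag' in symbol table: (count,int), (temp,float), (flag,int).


Lookup 'flag' → type int


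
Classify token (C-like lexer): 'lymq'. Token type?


Pattern: letter/underscore followed by alphanumerics, not a keyword
Type: IDENTIFIER


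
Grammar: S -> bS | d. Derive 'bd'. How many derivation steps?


Derivation: S => bS => bd
Steps: 2


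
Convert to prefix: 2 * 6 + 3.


left-to-right (same/higher precedence on left): tree is (+ (* 2 6) 3)
Prefix: + * 2 6 3


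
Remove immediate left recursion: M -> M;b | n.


Left-recursive alternatives: M;b; non-recursive: n
Introduce M': M -> nM', M' -> ;bM' | ε


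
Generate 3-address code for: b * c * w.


Break into single-operator statements:
t1 = b * c
t2 = t1 * w


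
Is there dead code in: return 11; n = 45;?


statement follows a return and is unreachable
Dead: 'n = 45'


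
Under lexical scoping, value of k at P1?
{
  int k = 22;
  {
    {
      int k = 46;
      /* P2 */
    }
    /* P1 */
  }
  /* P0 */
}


P1's block does not declare k; resolves to the enclosing declaration at depth 0
k = 22


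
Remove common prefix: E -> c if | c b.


Common prefix: 'c'
Factored: E -> c E', E' -> if | b


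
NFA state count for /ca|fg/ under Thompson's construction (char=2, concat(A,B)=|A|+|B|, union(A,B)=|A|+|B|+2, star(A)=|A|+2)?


Syntax tree has 4 char leaf(s), 1 union(s), 0 star(s)
chars contribute 4×2 = 8; each union adds +2; each star adds +2
Total: 8 + 2 + 0 = 10 states


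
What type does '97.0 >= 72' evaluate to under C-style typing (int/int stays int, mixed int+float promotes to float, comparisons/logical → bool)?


Operand types: float >= int
Rule: comparison yields bool
Result type: bool


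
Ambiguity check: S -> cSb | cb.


balanced c^n…b^n: each string has a unique parse
Unambiguous


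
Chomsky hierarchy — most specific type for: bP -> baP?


LHS has context (more than one symbol) and |LHS| ≤ |RHS|
Classification: Type 1 (Context-Sensitive)


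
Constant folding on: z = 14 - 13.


14 - 13 = 1 at compile time
Optimized: z = 1


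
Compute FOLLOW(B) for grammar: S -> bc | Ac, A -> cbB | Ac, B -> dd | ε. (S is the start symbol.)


$ ∈ FOLLOW(S). For each A -> αBβ: add FIRST(β)\{ε} to FOLLOW(B); if β nullable, add FOLLOW(A).
FOLLOW(B) = {c}


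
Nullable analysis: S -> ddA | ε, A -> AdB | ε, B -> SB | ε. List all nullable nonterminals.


A nonterminal is nullable iff some alternative derives ε (directly, or every symbol in it is nullable)
Nullable: {A, B, S}


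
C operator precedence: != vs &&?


'!=' is equality (level 6); '&&' is logical AND (level 2)
Higher level binds tighter
'!=' has higher precedence than '&&'


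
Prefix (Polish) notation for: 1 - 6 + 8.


left-to-right (same/higher precedence on left): tree is (+ (- 1 6) 8)
Prefix: + - 1 6 8


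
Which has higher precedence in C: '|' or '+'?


'+' is additive (level 9); '|' is bitwise OR (level 3)
Higher level binds tighter
'+' has higher precedence than '|'


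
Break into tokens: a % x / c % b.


Scan left to right, longest-match per lexeme
Tokens: ID(a), OP(%), ID(x), OP(/), ID(c), OP(%), ID(b)


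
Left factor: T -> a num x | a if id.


Common prefix: 'a'
Factored: T -> a T', T' -> num x | if id


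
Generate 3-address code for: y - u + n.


Break into single-operator statements:
t1 = y - u
t2 = t1 + n


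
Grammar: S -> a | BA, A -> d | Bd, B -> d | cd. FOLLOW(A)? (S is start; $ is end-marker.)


$ ∈ FOLLOW(S). For each A -> αBβ: add FIRST(β)\{ε} to FOLLOW(B); if β nullable, add FOLLOW(A).
FOLLOW(A) = {$}


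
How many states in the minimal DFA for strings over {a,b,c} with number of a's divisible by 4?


Track (count of a) mod 4: states 0..3, accept at 0
Minimal DFA: 4 states


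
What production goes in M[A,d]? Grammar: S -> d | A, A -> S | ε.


For [A, d]: 'd' ∈ FIRST(S)
Entry: A -> S


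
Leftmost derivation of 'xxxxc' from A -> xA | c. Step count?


Derivation: A => xA => xxA => xxxA => xxxxA => xxxxc
Steps: 5


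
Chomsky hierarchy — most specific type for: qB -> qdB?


LHS has context (more than one symbol) and |LHS| ≤ |RHS|
Classification: Type 1 (Context-Sensitive)


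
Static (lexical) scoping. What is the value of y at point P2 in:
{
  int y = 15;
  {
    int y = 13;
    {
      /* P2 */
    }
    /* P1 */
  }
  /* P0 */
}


P2's block does not declare y; resolves to the enclosing declaration at depth 1
y = 13


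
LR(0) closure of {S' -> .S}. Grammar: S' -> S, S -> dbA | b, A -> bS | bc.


Start: S' -> .S
For each item with dot before a nonterminal B, add B -> .γ for every B-production
Closure: [S' -> .S, S -> .dbA, S -> .b]


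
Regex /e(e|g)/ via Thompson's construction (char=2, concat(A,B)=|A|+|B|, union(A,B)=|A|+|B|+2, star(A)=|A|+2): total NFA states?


Syntax tree has 3 char leaf(s), 1 union(s), 0 star(s)
chars contribute 3×2 = 6; each union adds +2; each star adds +2
Total: 6 + 2 + 0 = 8 states


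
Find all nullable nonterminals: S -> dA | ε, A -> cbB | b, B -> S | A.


A nonterminal is nullable iff some alternative derives ε (directly, or every symbol in it is nullable)
Nullable: {B, S}


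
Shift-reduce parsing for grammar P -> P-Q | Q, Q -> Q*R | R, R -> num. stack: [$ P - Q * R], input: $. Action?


handle 'Q*R' on top
Action: reduce (Q -> Q*R)


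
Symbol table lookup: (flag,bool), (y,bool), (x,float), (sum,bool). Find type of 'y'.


Lookup 'y' → type bool


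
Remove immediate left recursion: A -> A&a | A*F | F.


Left-recursive alternatives: A&a, A*F; non-recursive: F
Introduce A': A -> FA', A' -> &aA' | *FA' | ε


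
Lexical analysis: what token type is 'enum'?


Pattern: reserved word
Type: KEYWORD


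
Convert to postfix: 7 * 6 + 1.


Left to right (same or higher precedence on left)
Postfix: 7 6 * 1 +


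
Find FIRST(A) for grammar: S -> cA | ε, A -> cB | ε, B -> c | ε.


Per alternative of A: FIRST(cB) = {c}; FIRST(ε) = {ε}
FIRST(A) = {c, ε}


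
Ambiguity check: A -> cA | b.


right-linear, alternatives start with distinct terminals 'c' vs 'b': unique leftmost derivation
Unambiguous


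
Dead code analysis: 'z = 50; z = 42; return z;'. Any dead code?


first assignment to z is overwritten before any read
Dead: 'z = 50'


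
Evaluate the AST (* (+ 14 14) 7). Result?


Evaluate inner: (+ 14 14) = 28
Evaluate root: (* 28 7) = 196
Result: 196


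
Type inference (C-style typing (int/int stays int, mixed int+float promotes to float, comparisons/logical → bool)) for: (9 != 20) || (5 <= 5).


Operand types: bool || bool
Rule: logical operators take bool operands and yield bool
Result type: bool


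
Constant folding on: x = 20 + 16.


20 + 16 = 36 at compile time
Optimized: x = 36


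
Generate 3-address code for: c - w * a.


Break into single-operator statements:
t1 = w * a
t2 = c - t1


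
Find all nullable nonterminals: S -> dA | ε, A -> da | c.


A nonterminal is nullable iff some alternative derives ε (directly, or every symbol in it is nullable)
Nullable: {S}


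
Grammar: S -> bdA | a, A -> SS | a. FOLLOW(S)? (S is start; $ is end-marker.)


$ ∈ FOLLOW(S). For each A -> αBβ: add FIRST(β)\{ε} to FOLLOW(B); if β nullable, add FOLLOW(A).
FOLLOW(S) = {$, a, b}


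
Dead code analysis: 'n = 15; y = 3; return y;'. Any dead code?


n is assigned but never read
Dead: 'n = 15'


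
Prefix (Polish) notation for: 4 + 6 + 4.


left-to-right (same/higher precedence on left): tree is (+ (+ 4 6) 4)
Prefix: + + 4 6 4


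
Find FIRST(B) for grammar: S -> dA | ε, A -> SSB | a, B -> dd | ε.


Per alternative of B: FIRST(dd) = {d}; FIRST(ε) = {ε}
FIRST(B) = {d, ε}


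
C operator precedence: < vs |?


'<' is relational (level 7); '|' is bitwise OR (level 3)
Higher level binds tighter
'<' has higher precedence than '|'


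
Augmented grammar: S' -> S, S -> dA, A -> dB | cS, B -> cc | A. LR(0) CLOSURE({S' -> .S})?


Start: S' -> .S
For each item with dot before a nonterminal B, add B -> .γ for every B-production
Closure: [S' -> .S, S -> .dA]


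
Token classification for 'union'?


Pattern: reserved word
Type: KEYWORD


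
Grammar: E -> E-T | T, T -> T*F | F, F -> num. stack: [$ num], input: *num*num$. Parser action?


'num' on top is the handle for F -> num
Action: reduce (F -> num)


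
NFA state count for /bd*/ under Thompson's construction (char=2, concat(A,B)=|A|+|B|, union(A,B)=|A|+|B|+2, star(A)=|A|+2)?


Syntax tree has 2 char leaf(s), 0 union(s), 1 star(s)
chars contribute 2×2 = 4; each union adds +2; each star adds +2
Total: 4 + 0 + 2 = 6 states


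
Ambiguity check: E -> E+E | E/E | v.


'v+v/v' has two parse trees (no precedence encoded between + and /)
Ambiguous


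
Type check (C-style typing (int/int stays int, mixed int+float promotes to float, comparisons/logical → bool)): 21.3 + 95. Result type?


Operand types: float + int
Rule: mixed int/float promotes to float; int/int stays int
Result type: float


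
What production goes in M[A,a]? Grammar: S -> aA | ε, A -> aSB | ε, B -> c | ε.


For [A, a]: 'a' ∈ FIRST(aSB)
Entry: A -> aSB


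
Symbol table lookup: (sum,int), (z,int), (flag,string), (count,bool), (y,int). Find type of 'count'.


Lookup 'count' → type bool


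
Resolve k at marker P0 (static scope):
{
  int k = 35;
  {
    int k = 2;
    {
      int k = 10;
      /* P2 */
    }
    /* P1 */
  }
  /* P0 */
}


k declared in the same block as P0
k = 35


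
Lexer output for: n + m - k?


Scan left to right, longest-match per lexeme
Tokens: ID(n), OP(+), ID(m), OP(-), ID(k)


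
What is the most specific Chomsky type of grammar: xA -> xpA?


LHS has context (more than one symbol) and |LHS| ≤ |RHS|
Classification: Type 1 (Context-Sensitive)


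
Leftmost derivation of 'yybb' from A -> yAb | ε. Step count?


Derivation: A => yAb => yyAbb => yybb
Steps: 3


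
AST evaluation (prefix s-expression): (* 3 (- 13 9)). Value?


Evaluate inner: (- 13 9) = 4
Evaluate root: (* 3 4) = 12
Result: 12


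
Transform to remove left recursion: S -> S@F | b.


Left-recursive alternatives: S@F; non-recursive: b
Introduce S': S -> bS', S' -> @FS' | ε


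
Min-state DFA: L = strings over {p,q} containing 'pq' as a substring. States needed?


KMP-style automaton: 2 progress states + 1 absorbing accept = 3
Minimal DFA: 3 states


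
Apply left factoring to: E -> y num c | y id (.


Common prefix: 'y'
Factored: E -> y E', E' -> num c | id (


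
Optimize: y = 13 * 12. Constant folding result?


13 * 12 = 156 at compile time
Optimized: y = 156


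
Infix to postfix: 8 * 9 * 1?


Left to right (same or higher precedence on left)
Postfix: 8 9 * 1 *


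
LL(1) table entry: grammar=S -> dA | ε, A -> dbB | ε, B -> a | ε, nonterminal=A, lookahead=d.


For [A, d]: 'd' ∈ FIRST(dbB)
Entry: A -> dbB


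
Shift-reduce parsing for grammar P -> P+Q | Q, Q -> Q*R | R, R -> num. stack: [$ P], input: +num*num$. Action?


shift '+' to continue P -> P+Q
Action: shift


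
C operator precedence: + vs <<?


'+' is additive (level 9); '<<' is shift (level 8)
Higher level binds tighter
'+' has higher precedence than '<<'


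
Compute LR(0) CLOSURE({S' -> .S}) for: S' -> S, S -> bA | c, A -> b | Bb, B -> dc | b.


Start: S' -> .S
For each item with dot before a nonterminal B, add B -> .γ for every B-production
Closure: [S' -> .S, S -> .bA, S -> .c]


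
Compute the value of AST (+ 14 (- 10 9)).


Evaluate inner: (- 10 9) = 1
Evaluate root: (+ 14 1) = 15
Result: 15


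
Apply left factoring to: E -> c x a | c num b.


Common prefix: 'c'
Factored: E -> c E', E' -> x a | num b


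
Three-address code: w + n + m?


Break into single-operator statements:
t1 = w + n
t2 = t1 + m


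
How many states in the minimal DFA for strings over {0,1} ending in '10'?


Track the longest suffix of input matching a prefix of '10': 3 classes (prefixes of length 0..2)
Minimal DFA: 3 states


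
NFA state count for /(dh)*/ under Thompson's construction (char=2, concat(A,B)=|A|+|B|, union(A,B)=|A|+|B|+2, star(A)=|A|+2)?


Syntax tree has 2 char leaf(s), 0 union(s), 1 star(s)
chars contribute 2×2 = 4; each union adds +2; each star adds +2
Total: 4 + 0 + 2 = 6 states


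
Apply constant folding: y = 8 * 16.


8 * 16 = 128 at compile time
Optimized: y = 128


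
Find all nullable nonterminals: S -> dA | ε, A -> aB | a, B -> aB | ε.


A nonterminal is nullable iff some alternative derives ε (directly, or every symbol in it is nullable)
Nullable: {B, S}


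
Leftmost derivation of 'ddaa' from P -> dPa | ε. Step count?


Derivation: P => dPa => ddPaa => ddaa
Steps: 3


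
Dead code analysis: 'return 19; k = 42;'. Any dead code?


statement follows a return and is unreachable
Dead: 'k = 42'


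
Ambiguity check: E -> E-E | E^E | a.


'a-a^a' has two parse trees (no precedence encoded between - and ^)
Ambiguous


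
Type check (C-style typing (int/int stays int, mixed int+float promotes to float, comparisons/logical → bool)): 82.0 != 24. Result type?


Operand types: float != int
Rule: comparison yields bool
Result type: bool


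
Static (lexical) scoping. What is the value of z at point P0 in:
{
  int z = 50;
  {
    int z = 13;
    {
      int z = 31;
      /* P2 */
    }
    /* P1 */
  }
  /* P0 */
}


z declared in the same block as P0
z = 50


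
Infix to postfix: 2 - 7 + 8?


Left to right (same or higher precedence on left)
Postfix: 2 7 - 8 +


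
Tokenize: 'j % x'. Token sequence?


Scan left to right, longest-match per lexeme
Tokens: ID(j), OP(%), ID(x)


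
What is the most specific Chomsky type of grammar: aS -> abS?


LHS has context (more than one symbol) and |LHS| ≤ |RHS|
Classification: Type 1 (Context-Sensitive)


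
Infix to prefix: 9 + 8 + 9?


left-to-right (same/higher precedence on left): tree is (+ (+ 9 8) 9)
Prefix: + + 9 8 9


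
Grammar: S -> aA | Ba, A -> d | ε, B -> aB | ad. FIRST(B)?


Per alternative of B: FIRST(aB) = {a}; FIRST(ad) = {a}
FIRST(B) = {a}


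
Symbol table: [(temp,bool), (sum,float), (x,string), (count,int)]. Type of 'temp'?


Lookup 'temp' → type bool


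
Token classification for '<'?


Pattern: operator symbol
Type: OPERATOR


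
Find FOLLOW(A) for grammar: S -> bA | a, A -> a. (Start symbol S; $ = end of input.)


$ ∈ FOLLOW(S). For each A -> αBβ: add FIRST(β)\{ε} to FOLLOW(B); if β nullable, add FOLLOW(A).
FOLLOW(A) = {$}


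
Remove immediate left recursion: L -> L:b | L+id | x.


Left-recursive alternatives: L:b, L+id; non-recursive: x
Introduce L': L -> xL', L' -> :bL' | +idL' | ε


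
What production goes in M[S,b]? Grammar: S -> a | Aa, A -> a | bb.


For [S, b]: 'b' ∈ FIRST(Aa)
Entry: S -> Aa


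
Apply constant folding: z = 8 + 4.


8 + 4 = 12 at compile time
Optimized: z = 12


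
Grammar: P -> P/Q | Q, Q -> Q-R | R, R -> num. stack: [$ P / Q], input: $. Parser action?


handle 'P/Q' on top; lookahead ∈ FOLLOW(P) = {/, $}
Action: reduce (P -> P/Q)


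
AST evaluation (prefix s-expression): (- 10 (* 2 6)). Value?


Evaluate inner: (* 2 6) = 12
Evaluate root: (- 10 12) = -2
Result: -2


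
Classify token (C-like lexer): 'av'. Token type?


Pattern: letter/underscore followed by alphanumerics, not a keyword
Type: IDENTIFIER


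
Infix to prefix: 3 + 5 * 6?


'*' binds tighter: tree is (+ 3 (* 5 6))
Prefix: + 3 * 5 6


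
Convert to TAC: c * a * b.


Break into single-operator statements:
t1 = c * a
t2 = t1 * b


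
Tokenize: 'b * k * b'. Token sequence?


Scan left to right, longest-match per lexeme
Tokens: ID(b), OP(*), ID(k), OP(*), ID(b)


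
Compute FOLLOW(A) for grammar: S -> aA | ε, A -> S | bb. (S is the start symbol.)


$ ∈ FOLLOW(S). For each A -> αBβ: add FIRST(β)\{ε} to FOLLOW(B); if β nullable, add FOLLOW(A).
FOLLOW(A) = {$}


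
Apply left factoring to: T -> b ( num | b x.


Common prefix: 'b'
Factored: T -> b T', T' -> ( num | x


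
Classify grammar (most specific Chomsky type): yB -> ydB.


LHS has context (more than one symbol) and |LHS| ≤ |RHS|
Classification: Type 1 (Context-Sensitive)


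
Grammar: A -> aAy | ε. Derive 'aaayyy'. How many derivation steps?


Derivation: A => aAy => aaAyy => aaaAyyy => aaayyy
Steps: 4


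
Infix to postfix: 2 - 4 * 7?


* has higher precedence, evaluate 4*7 first
Postfix: 2 4 7 * -


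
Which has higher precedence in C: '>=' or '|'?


'>=' is relational (level 7); '|' is bitwise OR (level 3)
Higher level binds tighter
'>=' has higher precedence than '|'


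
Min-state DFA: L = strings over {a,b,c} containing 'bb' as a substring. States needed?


KMP-style automaton: 2 progress states + 1 absorbing accept = 3
Minimal DFA: 3 states


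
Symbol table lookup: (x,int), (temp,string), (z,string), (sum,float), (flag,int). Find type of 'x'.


Lookup 'x' → type int


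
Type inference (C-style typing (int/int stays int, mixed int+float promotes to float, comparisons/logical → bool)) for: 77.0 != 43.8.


Operand types: float != float
Rule: comparison yields bool
Result type: bool


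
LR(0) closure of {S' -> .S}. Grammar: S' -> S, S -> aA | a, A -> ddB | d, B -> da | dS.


Start: S' -> .S
For each item with dot before a nonterminal B, add B -> .γ for every B-production
Closure: [S' -> .S, S -> .aA, S -> .a]


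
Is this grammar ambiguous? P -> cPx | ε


balanced c^n…x^n: each string has a unique parse
Unambiguous


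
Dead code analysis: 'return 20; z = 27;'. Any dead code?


statement follows a return and is unreachable
Dead: 'z = 27'


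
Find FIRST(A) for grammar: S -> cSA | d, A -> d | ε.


Per alternative of A: FIRST(d) = {d}; FIRST(ε) = {ε}
FIRST(A) = {d, ε}


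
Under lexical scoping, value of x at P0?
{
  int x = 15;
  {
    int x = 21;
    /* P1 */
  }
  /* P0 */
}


x declared in the same block as P0
x = 15


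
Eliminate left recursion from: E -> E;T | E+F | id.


Left-recursive alternatives: E;T, E+F; non-recursive: id
Introduce E': E -> idE', E' -> ;TE' | +FE' | ε


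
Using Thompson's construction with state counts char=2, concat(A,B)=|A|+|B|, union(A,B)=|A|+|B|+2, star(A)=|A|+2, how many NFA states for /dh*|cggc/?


Syntax tree has 6 char leaf(s), 1 union(s), 1 star(s)
chars contribute 6×2 = 12; each union adds +2; each star adds +2
Total: 12 + 2 + 2 = 16 states


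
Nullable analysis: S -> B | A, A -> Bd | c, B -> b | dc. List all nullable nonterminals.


A nonterminal is nullable iff some alternative derives ε (directly, or every symbol in it is nullable)
Nullable: {}


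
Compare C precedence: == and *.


'*' is multiplicative (level 10); '==' is equality (level 6)
Higher level binds tighter
'*' has higher precedence than '=='


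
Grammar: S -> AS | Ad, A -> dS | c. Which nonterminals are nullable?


A nonterminal is nullable iff some alternative derives ε (directly, or every symbol in it is nullable)
Nullable: {}


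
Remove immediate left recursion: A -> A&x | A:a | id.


Left-recursive alternatives: A&x, A:a; non-recursive: id
Introduce A': A -> idA', A' -> &xA' | :aA' | ε


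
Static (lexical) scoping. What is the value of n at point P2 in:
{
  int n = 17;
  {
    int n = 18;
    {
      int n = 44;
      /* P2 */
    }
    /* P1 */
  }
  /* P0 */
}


n declared in the same block as P2
n = 44


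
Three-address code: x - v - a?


Break into single-operator statements:
t1 = x - v
t2 = t1 - a


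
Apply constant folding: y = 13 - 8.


13 - 8 = 5 at compile time
Optimized: y = 5


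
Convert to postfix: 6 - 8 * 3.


* has higher precedence, evaluate 8*3 first
Postfix: 6 8 3 * -


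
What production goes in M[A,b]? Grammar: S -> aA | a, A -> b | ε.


For [A, b]: 'b' ∈ FIRST(b)
Entry: A -> b


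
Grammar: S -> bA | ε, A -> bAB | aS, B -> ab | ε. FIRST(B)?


Per alternative of B: FIRST(ab) = {a}; FIRST(ε) = {ε}
FIRST(B) = {a, ε}


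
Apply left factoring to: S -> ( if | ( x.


Common prefix: '('
Factored: S -> ( S', S' -> if | x


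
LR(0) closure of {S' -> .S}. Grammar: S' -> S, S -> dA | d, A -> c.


Start: S' -> .S
For each item with dot before a nonterminal B, add B -> .γ for every B-production
Closure: [S' -> .S, S -> .dA, S -> .d]


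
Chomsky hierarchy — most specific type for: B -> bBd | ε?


Single nonterminal LHS, but b^n d^n is not regular
Classification: Type 2 (Context-Free)


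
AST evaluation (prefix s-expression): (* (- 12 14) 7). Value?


Evaluate inner: (- 12 14) = -2
Evaluate root: (* -2 7) = -14
Result: -14


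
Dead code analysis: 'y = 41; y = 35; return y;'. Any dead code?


first assignment to y is overwritten before any read
Dead: 'y = 41'


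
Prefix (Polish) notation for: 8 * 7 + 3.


left-to-right (same/higher precedence on left): tree is (+ (* 8 7) 3)
Prefix: + * 8 7 3


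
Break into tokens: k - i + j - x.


Scan left to right, longest-match per lexeme
Tokens: ID(k), OP(-), ID(i), OP(+), ID(j), OP(-), ID(x)


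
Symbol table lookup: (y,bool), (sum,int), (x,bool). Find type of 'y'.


Lookup 'y' → type bool


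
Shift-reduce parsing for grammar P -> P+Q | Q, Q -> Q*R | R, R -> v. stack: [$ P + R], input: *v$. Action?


'R' (not preceded by Q*) is the handle for Q -> R
Action: reduce (Q -> R)


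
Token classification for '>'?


Pattern: operator symbol
Type: OPERATOR


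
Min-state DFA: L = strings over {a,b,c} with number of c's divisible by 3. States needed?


Track (count of c) mod 3: states 0..2, accept at 0
Minimal DFA: 3 states


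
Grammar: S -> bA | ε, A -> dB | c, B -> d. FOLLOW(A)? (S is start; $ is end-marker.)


$ ∈ FOLLOW(S). For each A -> αBβ: add FIRST(β)\{ε} to FOLLOW(B); if β nullable, add FOLLOW(A).
FOLLOW(A) = {$}
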